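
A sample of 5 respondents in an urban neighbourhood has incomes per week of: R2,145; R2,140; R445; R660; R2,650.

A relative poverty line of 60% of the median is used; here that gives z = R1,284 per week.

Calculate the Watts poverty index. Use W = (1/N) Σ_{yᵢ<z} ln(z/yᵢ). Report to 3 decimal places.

Below z: R445, R660 (q = 2 of N = 5).
Log shortfalls: ln(1284/445) = 1.0597; ln(1284/660) = 0.6655.
W = 1.725157 / 5 = 0.345.

0.345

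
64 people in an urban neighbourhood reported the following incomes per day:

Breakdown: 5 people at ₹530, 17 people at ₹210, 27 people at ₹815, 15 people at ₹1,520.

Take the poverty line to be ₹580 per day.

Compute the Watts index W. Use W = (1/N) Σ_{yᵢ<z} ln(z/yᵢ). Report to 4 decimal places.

Below z: 17×₹210, 5×₹530 (q = 22 of N = 64).
Log shortfalls: ln(580/210) = 1.0159 (×17); ln(580/530) = 0.0902 (×5).
W = 17.721405 / 64 = 0.2769.

0.2769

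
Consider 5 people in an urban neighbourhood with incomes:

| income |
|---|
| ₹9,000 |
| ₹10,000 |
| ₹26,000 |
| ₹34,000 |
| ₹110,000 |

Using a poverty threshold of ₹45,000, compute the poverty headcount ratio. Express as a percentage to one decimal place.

80.0%

4 of the 5 people have income below ₹45,000.
H = 4/5 = 80.0%.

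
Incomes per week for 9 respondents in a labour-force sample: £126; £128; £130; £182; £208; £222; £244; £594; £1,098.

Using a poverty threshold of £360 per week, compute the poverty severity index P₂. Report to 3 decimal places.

Below z: £126, £128, £130, £182, £208, £222, £244 (q = 7 of N = 9).
Shortfall ratios: (360−126)/360 = 0.6500; (360−128)/360 = 0.6444; (360−130)/360 = 0.6389; (360−182)/360 = 0.4944; (360−208)/360 = 0.4222; (360−222)/360 = 0.3833; (360−244)/360 = 0.3222.
Squared: 0.4225; 0.4153; 0.4082; 0.2445; 0.1783; 0.1469; 0.1038.
Sum = 1.919506; P₂ = 1.919506 / 9 = 0.213.

0.213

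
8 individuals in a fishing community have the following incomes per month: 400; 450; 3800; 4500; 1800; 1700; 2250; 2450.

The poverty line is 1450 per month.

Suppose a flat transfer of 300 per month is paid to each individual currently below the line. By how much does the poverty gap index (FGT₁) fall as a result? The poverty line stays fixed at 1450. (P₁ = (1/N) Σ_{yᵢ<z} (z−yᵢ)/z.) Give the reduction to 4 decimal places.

Before: below the line — 400, 450; poverty gap index (FGT₁) = 0.176724.
After the 300 transfer: below the line — 700, 750; poverty gap index (FGT₁) = 0.125000.
Reduction = 0.176724 − 0.125000 = 0.0517.

0.0517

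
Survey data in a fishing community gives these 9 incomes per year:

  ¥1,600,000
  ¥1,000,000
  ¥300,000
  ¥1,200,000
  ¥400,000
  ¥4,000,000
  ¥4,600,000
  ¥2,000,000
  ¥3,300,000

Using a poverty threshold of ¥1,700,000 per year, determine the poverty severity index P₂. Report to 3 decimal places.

Below the line: ¥300,000, ¥400,000, ¥1,000,000, ¥1,200,000, ¥1,600,000 (q = 5 of N = 9).
Relative gaps: (1700000−300000)/1700000 = 0.8235; (1700000−400000)/1700000 = 0.7647; (1700000−1000000)/1700000 = 0.4118; (1700000−1200000)/1700000 = 0.2941; (1700000−1600000)/1700000 = 0.0588.
Squared: 0.6782; 0.5848; 0.1696; 0.0865; 0.0035.
Sum = 1.522491; P₂ = 1.522491 / 9 = 0.169.

0.169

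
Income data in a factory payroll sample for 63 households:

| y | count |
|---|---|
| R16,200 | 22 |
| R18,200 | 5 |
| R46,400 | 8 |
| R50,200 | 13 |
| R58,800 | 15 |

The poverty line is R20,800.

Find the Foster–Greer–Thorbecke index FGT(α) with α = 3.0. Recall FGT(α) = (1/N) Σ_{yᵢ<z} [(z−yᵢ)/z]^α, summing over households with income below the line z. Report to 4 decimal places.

Poor units: 22×R16,200, 5×R18,200 (q = 27 of N = 63).
Relative gaps: (20800−16200)/20800 = 0.2212 (×22); (20800−18200)/20800 = 0.1250 (×5).
Raised to α = 3.0: 0.01082 (×22); 0.00195 (×5).
Sum = 0.247727; FGT(3.0) = 0.247727 / 63 = 0.0039.

0.0039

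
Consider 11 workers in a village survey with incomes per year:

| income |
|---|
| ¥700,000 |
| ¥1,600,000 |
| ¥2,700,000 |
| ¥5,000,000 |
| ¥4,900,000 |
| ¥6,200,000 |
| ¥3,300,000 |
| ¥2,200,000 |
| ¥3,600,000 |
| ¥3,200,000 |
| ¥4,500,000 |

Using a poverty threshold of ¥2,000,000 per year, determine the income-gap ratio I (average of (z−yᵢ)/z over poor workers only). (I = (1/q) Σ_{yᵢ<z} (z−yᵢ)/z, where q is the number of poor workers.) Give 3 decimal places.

0.425

Below the line: ¥700,000, ¥1,600,000 (q = 2 of N = 11).
Relative gaps: 0.6500, 0.2000; sum = 0.850000.
The income-gap ratio divides by q (the poor only): 0.850000 / 2 = 0.425.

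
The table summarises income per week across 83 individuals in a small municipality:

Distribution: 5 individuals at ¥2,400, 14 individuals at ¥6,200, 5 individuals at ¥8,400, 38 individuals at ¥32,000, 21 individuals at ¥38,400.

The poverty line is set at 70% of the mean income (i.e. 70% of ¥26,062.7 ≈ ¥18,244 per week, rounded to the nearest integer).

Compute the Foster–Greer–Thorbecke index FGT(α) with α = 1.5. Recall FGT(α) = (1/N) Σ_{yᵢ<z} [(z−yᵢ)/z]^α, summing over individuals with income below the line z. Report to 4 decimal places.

Poor units: 5×¥2,400, 14×¥6,200, 5×¥8,400 (q = 24 of N = 83).
Shortfall ratios: (18244−2400)/18244 = 0.8684 (×5); (18244−6200)/18244 = 0.6602 (×14); (18244−8400)/18244 = 0.5396 (×5).
Raised to α = 1.5: 0.80931 (×5); 0.53638 (×14); 0.39635 (×5).
Sum = 13.537694; FGT(1.5) = 13.537694 / 83 = 0.1631.

0.1631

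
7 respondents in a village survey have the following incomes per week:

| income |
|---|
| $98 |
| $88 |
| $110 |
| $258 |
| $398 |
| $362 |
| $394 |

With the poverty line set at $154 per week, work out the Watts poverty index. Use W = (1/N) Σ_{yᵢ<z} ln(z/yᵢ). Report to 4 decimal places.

0.1926

Below z: $88, $98, $110 (q = 3 of N = 7).
Log gaps: ln(154/88) = 0.5596; ln(154/98) = 0.4520; ln(154/110) = 0.3365.
W = 1.348073 / 7 = 0.1926.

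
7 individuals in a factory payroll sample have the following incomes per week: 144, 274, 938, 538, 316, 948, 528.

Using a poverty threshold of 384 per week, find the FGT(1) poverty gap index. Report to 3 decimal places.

0.156

Below z: 144, 274, 316 (q = 3 of N = 7).
Relative gaps: (384−144)/384 = 0.6250; (384−274)/384 = 0.2865; (384−316)/384 = 0.1771.
Σ = 1.088542. Dividing by the full population N = 7 gives P₁ = 0.156.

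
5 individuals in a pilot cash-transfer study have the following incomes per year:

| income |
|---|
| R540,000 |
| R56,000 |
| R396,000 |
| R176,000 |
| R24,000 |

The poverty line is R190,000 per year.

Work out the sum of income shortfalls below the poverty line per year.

R314,000

Below the line: R24,000, R56,000, R176,000 (q = 3 of N = 5).
Individual gaps: 190000−24000 = 166000; 190000−56000 = 134000; 190000−176000 = 14000.
Aggregate gap = R314,000.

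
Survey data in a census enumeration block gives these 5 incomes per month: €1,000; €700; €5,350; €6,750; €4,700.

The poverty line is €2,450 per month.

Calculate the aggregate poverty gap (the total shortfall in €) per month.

Below z: €700, €1,000 (q = 2 of N = 5).
Individual gaps: 2450−700 = 1750; 2450−1000 = 1450.
Aggregate gap = €3,200.

€3,200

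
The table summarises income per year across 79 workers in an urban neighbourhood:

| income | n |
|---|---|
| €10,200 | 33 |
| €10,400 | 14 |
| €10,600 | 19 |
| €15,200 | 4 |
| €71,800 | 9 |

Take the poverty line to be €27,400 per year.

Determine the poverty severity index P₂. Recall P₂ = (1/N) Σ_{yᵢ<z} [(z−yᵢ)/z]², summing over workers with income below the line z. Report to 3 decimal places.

0.333

Incomes under z: 33×€10,200, 14×€10,400, 19×€10,600, 4×€15,200 (q = 70 of N = 79).
Relative gaps: (27400−10200)/27400 = 0.6277 (×33); (27400−10400)/27400 = 0.6204 (×14); (27400−10600)/27400 = 0.6131 (×19); (27400−15200)/27400 = 0.4453 (×4).
Squared: 0.3941 (×33); 0.3849 (×14); 0.3759 (×19); 0.1983 (×4).
Sum = 26.328840; P₂ = 26.328840 / 79 = 0.333.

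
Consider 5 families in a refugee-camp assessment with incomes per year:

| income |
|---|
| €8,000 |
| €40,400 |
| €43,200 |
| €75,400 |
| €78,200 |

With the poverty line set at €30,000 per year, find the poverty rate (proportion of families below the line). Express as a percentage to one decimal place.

1 of the 5 families have income below €30,000.
H = 1/5 = 20.0%.

20.0%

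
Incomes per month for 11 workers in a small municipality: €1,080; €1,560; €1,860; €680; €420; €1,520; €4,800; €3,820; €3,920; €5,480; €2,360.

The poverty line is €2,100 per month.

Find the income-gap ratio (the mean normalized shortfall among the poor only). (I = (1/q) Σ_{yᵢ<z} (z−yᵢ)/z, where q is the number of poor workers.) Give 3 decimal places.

0.435

Below the line: €420, €680, €1,080, €1,520, €1,560, €1,860 (q = 6 of N = 11).
Shortfall ratios (z−y)/z: 0.8000, 0.6762, 0.4857, 0.2762, 0.2571, 0.1143; sum = 2.609524.
I averages over the q = 6 poor units only: 2.609524 / 6 = 0.435.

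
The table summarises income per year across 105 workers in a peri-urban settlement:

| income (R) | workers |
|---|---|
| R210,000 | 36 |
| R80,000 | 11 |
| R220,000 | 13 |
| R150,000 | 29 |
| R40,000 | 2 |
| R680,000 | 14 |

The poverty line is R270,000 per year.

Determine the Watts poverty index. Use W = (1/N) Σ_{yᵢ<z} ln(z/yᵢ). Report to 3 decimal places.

0.438

Poor units: 2×R40,000, 11×R80,000, 29×R150,000, 36×R210,000, 13×R220,000 (q = 91 of N = 105).
Log shortfalls: ln(270000/40000) = 1.9095 (×2); ln(270000/80000) = 1.2164 (×11); ln(270000/150000) = 0.5878 (×29); ln(270000/210000) = 0.2513 (×36); ln(270000/220000) = 0.2048 (×13).
W = 45.954894 / 105 = 0.438.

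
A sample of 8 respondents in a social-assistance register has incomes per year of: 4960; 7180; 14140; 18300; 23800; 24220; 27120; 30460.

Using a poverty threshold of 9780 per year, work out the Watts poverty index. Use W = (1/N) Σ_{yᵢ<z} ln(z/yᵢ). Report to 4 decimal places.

0.1235

Below z: 4960, 7180 (q = 2 of N = 8).
Log shortfalls: ln(9780/4960) = 0.6789; ln(9780/7180) = 0.3090.
W = 0.987974 / 8 = 0.1235.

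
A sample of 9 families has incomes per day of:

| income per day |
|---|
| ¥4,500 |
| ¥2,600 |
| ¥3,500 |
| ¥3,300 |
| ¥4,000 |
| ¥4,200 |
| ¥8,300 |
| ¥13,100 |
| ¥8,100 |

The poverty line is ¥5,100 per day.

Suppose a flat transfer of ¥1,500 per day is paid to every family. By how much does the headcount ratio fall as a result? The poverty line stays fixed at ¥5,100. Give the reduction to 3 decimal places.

Before: below the line — ¥2,600, ¥3,300, ¥3,500, ¥4,000, ¥4,200, ¥4,500; headcount ratio = 0.66667.
After the ¥1,500 transfer: below the line — ¥4,100, ¥4,800, ¥5,000; headcount ratio = 0.33333.
Reduction = 0.66667 − 0.33333 = 0.333.

0.333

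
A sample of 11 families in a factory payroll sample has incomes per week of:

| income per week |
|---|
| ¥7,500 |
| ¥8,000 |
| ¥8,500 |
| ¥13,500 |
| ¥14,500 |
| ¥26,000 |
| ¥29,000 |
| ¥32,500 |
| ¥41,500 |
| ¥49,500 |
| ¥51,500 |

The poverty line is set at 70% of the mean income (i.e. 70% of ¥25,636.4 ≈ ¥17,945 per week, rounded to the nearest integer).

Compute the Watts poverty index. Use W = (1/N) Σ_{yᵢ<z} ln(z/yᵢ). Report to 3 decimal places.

Incomes under z: ¥7,500, ¥8,000, ¥8,500, ¥13,500, ¥14,500 (q = 5 of N = 11).
Log gaps: ln(17945/7500) = 0.8724; ln(17945/8000) = 0.8079; ln(17945/8500) = 0.7472; ln(17945/13500) = 0.2846; ln(17945/14500) = 0.2132.
W = 2.925309 / 11 = 0.266.

0.266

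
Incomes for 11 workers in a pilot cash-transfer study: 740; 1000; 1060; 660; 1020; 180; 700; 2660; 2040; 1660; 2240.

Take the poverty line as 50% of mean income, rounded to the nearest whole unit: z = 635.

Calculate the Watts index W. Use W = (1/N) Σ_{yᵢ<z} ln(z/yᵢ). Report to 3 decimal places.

0.115

Poor units: 180 (q = 1 of N = 11).
Log shortfalls: ln(635/180) = 1.2607.
W = 1.260668 / 11 = 0.115.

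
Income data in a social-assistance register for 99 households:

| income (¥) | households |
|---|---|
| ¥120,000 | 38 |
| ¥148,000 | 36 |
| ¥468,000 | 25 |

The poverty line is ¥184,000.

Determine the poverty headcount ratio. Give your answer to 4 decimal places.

74 of the 99 households have income below ¥184,000.
H = 74/99 = 0.7475.

0.7475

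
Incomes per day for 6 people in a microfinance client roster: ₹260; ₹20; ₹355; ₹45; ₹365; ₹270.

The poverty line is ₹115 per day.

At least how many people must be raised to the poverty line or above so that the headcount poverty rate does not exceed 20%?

1

Currently q = 2 of N = 6 are below the line (H = 0.333).
A headcount ratio of at most 20% allows at most ⌊0.20 × 6⌋ = 1 poor people.
So at least 2 − 1 = 1 must be lifted.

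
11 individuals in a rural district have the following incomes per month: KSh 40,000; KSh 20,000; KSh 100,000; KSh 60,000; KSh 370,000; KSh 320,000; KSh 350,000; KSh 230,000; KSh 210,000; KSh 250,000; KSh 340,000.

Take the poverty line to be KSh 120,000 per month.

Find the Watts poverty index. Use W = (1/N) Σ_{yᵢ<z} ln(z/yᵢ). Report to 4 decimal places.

Below z: KSh 20,000, KSh 40,000, KSh 60,000, KSh 100,000 (q = 4 of N = 11).
Log shortfalls: ln(120000/20000) = 1.7918; ln(120000/40000) = 1.0986; ln(120000/60000) = 0.6931; ln(120000/100000) = 0.1823.
W = 3.765840 / 11 = 0.3423.

0.3423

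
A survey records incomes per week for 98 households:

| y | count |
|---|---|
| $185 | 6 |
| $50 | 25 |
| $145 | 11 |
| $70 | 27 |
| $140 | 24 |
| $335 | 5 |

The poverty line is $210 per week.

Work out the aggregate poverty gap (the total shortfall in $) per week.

Below z: 25×$50, 27×$70, 24×$140, 11×$145, 6×$185 (q = 93 of N = 98).
Individual gaps: 25×(210−50) = 4000; 27×(210−70) = 3780; 24×(210−140) = 1680; 11×(210−145) = 715; 6×(210−185) = 150.
Aggregate gap = $10,325.

$10,325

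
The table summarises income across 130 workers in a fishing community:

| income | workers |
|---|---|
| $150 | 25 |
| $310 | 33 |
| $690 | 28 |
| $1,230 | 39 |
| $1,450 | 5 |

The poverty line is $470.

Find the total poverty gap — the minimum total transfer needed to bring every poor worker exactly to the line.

Below z: 25×$150, 33×$310 (q = 58 of N = 130).
Individual gaps: 25×(470−150) = 8000; 33×(470−310) = 5280.
Aggregate gap = $13,280.

$13,280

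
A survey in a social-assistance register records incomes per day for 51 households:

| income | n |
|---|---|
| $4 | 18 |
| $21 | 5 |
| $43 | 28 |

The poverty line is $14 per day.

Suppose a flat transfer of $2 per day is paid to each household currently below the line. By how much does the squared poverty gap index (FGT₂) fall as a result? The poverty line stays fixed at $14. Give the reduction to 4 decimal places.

Before: below the line — 18×$4; squared poverty gap index (FGT₂) = 0.180072.
After the $2 transfer: below the line — 18×$6; squared poverty gap index (FGT₂) = 0.115246.
Reduction = 0.180072 − 0.115246 = 0.0648.

0.0648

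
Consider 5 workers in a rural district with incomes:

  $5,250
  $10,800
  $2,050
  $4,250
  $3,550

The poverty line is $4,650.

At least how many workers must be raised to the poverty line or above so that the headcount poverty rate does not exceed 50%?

Currently q = 3 of N = 5 are below the line (H = 0.600).
A headcount ratio of at most 50% allows at most ⌊0.50 × 5⌋ = 2 poor workers.
So at least 3 − 2 = 1 must be lifted.

1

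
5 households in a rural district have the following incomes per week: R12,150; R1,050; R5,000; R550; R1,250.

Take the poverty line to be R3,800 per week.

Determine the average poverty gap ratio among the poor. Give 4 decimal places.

Poor units: R550, R1,050, R1,250 (q = 3 of N = 5).
Shortfall ratios (z−y)/z: 0.8553, 0.7237, 0.6711; sum = 2.250000.
The income-gap ratio divides by q (the poor only): 2.250000 / 3 = 0.7500.

0.7500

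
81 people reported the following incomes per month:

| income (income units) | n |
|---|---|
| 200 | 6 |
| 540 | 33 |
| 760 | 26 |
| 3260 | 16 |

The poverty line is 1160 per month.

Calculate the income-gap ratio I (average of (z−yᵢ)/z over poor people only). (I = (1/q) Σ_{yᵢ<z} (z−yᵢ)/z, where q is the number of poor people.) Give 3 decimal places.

0.486

Poor units: 6×200, 33×540, 26×760 (q = 65 of N = 81).
Relative gaps: 0.8276 (×6), 0.5345 (×33), 0.3448 (×26); sum = 31.568966.
The income-gap ratio divides by q (the poor only): 31.568966 / 65 = 0.486.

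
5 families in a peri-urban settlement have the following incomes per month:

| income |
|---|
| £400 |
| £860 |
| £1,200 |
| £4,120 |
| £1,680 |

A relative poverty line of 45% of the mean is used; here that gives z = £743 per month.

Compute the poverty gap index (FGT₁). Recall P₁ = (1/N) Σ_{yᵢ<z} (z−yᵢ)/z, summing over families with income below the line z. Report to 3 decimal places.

0.092

Poor units: £400 (q = 1 of N = 5).
Relative gaps: (743−400)/743 = 0.4616.
Sum of shortfalls = 0.461642; P₁ averages over all N: 0.461642 / 5 = 0.092.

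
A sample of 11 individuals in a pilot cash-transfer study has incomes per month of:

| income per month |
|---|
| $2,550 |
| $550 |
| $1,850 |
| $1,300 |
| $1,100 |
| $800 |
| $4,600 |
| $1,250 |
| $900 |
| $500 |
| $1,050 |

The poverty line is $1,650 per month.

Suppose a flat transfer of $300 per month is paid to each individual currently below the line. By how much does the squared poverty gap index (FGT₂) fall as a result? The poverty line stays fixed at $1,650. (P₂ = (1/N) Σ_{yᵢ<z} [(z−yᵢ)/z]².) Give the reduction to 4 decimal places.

0.0912

Before: below the line — $500, $550, $800, $900, $1,050, $1,100, $1,250, $1,300; squared poverty gap index (FGT₂) = 0.159028.
After the $300 transfer: below the line — $800, $850, $1,100, $1,200, $1,350, $1,400, $1,550, $1,600; squared poverty gap index (FGT₂) = 0.067869.
Reduction = 0.159028 − 0.067869 = 0.0912.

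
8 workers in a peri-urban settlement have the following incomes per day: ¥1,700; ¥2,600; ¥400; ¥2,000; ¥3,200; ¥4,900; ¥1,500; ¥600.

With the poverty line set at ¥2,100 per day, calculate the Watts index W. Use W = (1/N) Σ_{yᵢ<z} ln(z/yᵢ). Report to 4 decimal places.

Poor units: ¥400, ¥600, ¥1,500, ¥1,700, ¥2,000 (q = 5 of N = 8).
ln(z/y) terms: ln(2100/400) = 1.6582; ln(2100/600) = 1.2528; ln(2100/1500) = 0.3365; ln(2100/1700) = 0.2113; ln(2100/2000) = 0.0488.
W = 3.507563 / 8 = 0.4384.

0.4384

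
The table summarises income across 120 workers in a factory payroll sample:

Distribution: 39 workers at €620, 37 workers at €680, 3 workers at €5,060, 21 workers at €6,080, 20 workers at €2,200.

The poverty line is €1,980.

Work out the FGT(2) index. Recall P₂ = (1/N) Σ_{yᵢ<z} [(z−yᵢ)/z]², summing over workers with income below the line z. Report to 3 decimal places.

Poor units: 39×€620, 37×€680 (q = 76 of N = 120).
Gap ratios (z−y)/z: (1980−620)/1980 = 0.6869 (×39); (1980−680)/1980 = 0.6566 (×37).
Squared: 0.4718 (×39); 0.4311 (×37).
Sum = 34.349658; P₂ = 34.349658 / 120 = 0.286.

0.286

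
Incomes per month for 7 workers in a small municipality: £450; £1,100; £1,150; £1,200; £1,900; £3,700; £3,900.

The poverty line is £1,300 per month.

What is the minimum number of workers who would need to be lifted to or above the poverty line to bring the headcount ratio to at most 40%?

2

Currently q = 4 of N = 7 are below the line (H = 0.571).
A headcount ratio of at most 40% allows at most ⌊0.40 × 7⌋ = 2 poor workers.
So at least 4 − 2 = 2 must be lifted.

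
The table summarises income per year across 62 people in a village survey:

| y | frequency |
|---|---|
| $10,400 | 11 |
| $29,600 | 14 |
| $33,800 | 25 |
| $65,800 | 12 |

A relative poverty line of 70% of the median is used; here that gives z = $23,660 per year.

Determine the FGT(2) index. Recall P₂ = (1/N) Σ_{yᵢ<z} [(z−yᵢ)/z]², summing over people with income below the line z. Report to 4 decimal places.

0.0557

Poor units: 11×$10,400 (q = 11 of N = 62).
Shortfall ratios: (23660−10400)/23660 = 0.5604 (×11).
Squared: 0.3141 (×11).
Sum = 3.455018; P₂ = 3.455018 / 62 = 0.0557.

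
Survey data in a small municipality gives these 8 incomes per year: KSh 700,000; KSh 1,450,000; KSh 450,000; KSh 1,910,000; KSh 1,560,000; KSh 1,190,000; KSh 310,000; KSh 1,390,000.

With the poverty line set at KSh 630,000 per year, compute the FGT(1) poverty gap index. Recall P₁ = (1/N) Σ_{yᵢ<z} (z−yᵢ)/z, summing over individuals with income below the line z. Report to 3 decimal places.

0.099

Below z: KSh 310,000, KSh 450,000 (q = 2 of N = 8).
Normalized shortfalls: (630000−310000)/630000 = 0.5079; (630000−450000)/630000 = 0.2857.
Σ = 0.793651. Dividing by the full population N = 8 gives P₁ = 0.099.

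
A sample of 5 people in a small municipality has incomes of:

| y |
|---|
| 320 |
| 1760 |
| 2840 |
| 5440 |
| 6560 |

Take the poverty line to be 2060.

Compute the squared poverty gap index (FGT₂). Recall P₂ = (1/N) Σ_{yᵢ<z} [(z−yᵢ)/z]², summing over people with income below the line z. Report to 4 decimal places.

Incomes under z: 320, 1760 (q = 2 of N = 5).
Normalized shortfalls: (2060−320)/2060 = 0.8447; (2060−1760)/2060 = 0.1456.
Squared: 0.7135; 0.0212.
Sum = 0.734659; P₂ = 0.734659 / 5 = 0.1469.

0.1469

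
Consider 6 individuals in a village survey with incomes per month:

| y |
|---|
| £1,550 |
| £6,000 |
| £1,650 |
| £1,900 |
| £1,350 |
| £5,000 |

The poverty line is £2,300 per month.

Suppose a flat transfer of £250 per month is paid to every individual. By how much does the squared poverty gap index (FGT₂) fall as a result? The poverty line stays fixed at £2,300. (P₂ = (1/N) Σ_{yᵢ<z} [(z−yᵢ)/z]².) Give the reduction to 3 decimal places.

Before: below the line — £1,350, £1,550, £1,650, £1,900; squared poverty gap index (FGT₂) = 0.06451.
After the £250 transfer: below the line — £1,600, £1,800, £1,900, £2,150; squared poverty gap index (FGT₂) = 0.02906.
Reduction = 0.06451 − 0.02906 = 0.035.

0.035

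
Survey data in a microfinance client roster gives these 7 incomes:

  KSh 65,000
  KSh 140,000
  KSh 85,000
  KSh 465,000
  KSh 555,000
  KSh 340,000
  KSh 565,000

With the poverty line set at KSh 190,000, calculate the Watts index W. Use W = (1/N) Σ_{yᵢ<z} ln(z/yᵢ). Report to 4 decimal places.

0.3118

Poor units: KSh 65,000, KSh 85,000, KSh 140,000 (q = 3 of N = 7).
ln(z/y) terms: ln(190000/65000) = 1.0726; ln(190000/85000) = 0.8044; ln(190000/140000) = 0.3054.
W = 2.182391 / 7 = 0.3118.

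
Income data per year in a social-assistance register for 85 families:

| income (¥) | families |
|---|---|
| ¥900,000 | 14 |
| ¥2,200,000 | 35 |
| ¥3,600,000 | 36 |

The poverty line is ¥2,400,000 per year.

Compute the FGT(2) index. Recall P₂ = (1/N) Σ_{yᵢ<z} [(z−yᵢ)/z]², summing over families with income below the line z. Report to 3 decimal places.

0.067

Poor units: 14×¥900,000, 35×¥2,200,000 (q = 49 of N = 85).
Relative gaps: (2400000−900000)/2400000 = 0.6250 (×14); (2400000−2200000)/2400000 = 0.0833 (×35).
Squared: 0.3906 (×14); 0.0069 (×35).
Sum = 5.711806; P₂ = 5.711806 / 85 = 0.067.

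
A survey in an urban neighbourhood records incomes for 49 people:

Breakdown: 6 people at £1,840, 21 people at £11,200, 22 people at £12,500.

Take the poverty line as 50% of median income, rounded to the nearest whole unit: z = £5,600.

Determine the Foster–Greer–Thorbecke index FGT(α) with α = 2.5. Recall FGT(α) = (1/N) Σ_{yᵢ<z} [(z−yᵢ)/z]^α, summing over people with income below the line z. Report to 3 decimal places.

Below z: 6×£1,840 (q = 6 of N = 49).
Normalized shortfalls: (5600−1840)/5600 = 0.6714 (×6).
Raised to α = 2.5: 0.36940 (×6).
Sum = 2.216414; FGT(2.5) = 2.216414 / 49 = 0.045.

0.045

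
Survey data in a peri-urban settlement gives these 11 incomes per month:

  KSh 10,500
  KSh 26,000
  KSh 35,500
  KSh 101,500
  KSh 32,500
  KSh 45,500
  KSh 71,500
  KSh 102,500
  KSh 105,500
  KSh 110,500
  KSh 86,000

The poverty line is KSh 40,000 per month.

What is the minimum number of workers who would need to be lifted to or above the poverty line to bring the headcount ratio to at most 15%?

3

Currently q = 4 of N = 11 are below the line (H = 0.364).
A headcount ratio of at most 15% allows at most ⌊0.15 × 11⌋ = 1 poor workers.
So at least 4 − 1 = 3 must be lifted.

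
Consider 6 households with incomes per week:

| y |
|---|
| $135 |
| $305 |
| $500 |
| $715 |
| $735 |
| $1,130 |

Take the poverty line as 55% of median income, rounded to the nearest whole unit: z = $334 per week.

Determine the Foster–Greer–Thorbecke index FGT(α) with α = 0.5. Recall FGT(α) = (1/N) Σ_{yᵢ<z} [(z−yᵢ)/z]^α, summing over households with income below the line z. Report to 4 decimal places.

0.1778

Below z: $135, $305 (q = 2 of N = 6).
Gap ratios (z−y)/z: (334−135)/334 = 0.5958; (334−305)/334 = 0.0868.
Raised to α = 0.5: 0.77189; 0.29466.
Sum = 1.066549; FGT(0.5) = 1.066549 / 6 = 0.1778.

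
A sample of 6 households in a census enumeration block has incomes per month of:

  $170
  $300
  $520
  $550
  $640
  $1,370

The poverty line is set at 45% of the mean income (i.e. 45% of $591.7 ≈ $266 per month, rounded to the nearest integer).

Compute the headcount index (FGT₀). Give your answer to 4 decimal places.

0.1667

1 of the 6 households have income below $266.
H = 1/6 = 0.1667.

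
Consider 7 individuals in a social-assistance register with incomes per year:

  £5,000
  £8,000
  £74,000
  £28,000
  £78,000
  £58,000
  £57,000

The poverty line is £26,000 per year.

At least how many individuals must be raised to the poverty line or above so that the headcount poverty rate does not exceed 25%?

Currently q = 2 of N = 7 are below the line (H = 0.286).
A headcount ratio of at most 25% allows at most ⌊0.25 × 7⌋ = 1 poor individuals.
So at least 2 − 1 = 1 must be lifted.

1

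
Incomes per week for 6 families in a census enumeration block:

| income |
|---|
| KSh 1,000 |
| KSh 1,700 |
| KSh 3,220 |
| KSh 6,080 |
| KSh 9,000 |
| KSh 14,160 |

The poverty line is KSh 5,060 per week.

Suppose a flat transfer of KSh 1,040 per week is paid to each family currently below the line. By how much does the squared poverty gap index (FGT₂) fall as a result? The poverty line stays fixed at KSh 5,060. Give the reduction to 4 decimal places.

0.1043

Before: below the line — KSh 1,000, KSh 1,700, KSh 3,220; squared poverty gap index (FGT₂) = 0.202828.
After the KSh 1,040 transfer: below the line — KSh 2,040, KSh 2,740, KSh 4,260; squared poverty gap index (FGT₂) = 0.098572.
Reduction = 0.202828 − 0.098572 = 0.1043.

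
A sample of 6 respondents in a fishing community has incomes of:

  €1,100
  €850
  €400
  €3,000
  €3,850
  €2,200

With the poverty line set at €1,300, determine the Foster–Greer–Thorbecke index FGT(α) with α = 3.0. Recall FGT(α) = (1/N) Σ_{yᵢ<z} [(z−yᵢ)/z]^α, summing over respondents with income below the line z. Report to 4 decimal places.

0.0628

Incomes under z: €400, €850, €1,100 (q = 3 of N = 6).
Relative gaps: (1300−400)/1300 = 0.6923; (1300−850)/1300 = 0.3462; (1300−1100)/1300 = 0.1538.
Raised to α = 3.0: 0.33182; 0.04148; 0.00364.
Sum = 0.376934; FGT(3.0) = 0.376934 / 6 = 0.0628.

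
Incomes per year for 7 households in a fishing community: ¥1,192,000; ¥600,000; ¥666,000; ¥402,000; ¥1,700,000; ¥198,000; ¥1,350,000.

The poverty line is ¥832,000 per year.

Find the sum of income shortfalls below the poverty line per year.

¥1,462,000

Below the line: ¥198,000, ¥402,000, ¥600,000, ¥666,000 (q = 4 of N = 7).
Individual gaps: 832000−198000 = 634000; 832000−402000 = 430000; 832000−600000 = 232000; 832000−666000 = 166000.
Aggregate gap = ¥1,462,000.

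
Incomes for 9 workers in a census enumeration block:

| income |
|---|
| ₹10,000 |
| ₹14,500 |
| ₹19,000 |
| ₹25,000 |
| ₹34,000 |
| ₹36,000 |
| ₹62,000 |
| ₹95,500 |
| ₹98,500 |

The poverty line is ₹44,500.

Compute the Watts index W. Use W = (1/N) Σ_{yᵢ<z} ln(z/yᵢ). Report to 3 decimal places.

0.503

Below the line: ₹10,000, ₹14,500, ₹19,000, ₹25,000, ₹34,000, ₹36,000 (q = 6 of N = 9).
Log gaps: ln(44500/10000) = 1.4929; ln(44500/14500) = 1.1213; ln(44500/19000) = 0.8511; ln(44500/25000) = 0.5766; ln(44500/34000) = 0.2691; ln(44500/36000) = 0.2120.
W = 4.523007 / 9 = 0.503.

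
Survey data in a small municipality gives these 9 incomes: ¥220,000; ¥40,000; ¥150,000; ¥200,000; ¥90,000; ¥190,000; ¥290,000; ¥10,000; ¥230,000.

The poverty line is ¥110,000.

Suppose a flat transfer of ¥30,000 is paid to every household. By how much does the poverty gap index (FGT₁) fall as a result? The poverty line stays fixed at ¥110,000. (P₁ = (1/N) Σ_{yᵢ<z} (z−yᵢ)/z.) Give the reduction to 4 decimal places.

0.0808

Before: below the line — ¥10,000, ¥40,000, ¥90,000; poverty gap index (FGT₁) = 0.191919.
After the ¥30,000 transfer: below the line — ¥40,000, ¥70,000; poverty gap index (FGT₁) = 0.111111.
Reduction = 0.191919 − 0.111111 = 0.0808.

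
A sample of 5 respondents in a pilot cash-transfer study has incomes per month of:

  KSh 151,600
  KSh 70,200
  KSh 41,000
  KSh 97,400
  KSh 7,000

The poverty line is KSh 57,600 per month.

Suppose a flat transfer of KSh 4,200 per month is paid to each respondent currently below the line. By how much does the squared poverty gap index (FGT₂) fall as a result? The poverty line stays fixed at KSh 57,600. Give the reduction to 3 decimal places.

Before: below the line — KSh 7,000, KSh 41,000; squared poverty gap index (FGT₂) = 0.17095.
After the KSh 4,200 transfer: below the line — KSh 11,200, KSh 45,200; squared poverty gap index (FGT₂) = 0.13905.
Reduction = 0.17095 − 0.13905 = 0.032.

0.032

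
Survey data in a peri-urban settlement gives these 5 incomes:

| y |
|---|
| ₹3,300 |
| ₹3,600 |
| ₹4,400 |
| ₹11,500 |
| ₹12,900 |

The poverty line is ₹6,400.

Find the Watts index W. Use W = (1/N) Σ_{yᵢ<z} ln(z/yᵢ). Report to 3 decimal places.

0.322

Incomes under z: ₹3,300, ₹3,600, ₹4,400 (q = 3 of N = 5).
Log gaps: ln(6400/3300) = 0.6624; ln(6400/3600) = 0.5754; ln(6400/4400) = 0.3747.
W = 1.612433 / 5 = 0.322.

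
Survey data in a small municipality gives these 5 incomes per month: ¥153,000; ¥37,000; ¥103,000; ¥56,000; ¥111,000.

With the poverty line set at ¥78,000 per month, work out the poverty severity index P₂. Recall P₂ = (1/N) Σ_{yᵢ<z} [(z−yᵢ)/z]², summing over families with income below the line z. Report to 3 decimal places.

Incomes under z: ¥37,000, ¥56,000 (q = 2 of N = 5).
Gap ratios (z−y)/z: (78000−37000)/78000 = 0.5256; (78000−56000)/78000 = 0.2821.
Squared: 0.2763; 0.0796.
Sum = 0.355851; P₂ = 0.355851 / 5 = 0.071.

0.071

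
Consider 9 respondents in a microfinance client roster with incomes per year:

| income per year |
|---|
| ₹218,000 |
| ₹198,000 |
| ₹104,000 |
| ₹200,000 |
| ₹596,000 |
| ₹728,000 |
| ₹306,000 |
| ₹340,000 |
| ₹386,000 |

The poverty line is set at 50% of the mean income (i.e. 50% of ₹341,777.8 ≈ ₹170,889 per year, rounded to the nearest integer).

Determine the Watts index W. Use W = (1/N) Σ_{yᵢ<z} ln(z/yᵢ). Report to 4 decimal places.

0.0552

Below the line: ₹104,000 (q = 1 of N = 9).
Log shortfalls: ln(170889/104000) = 0.4966.
W = 0.496623 / 9 = 0.0552.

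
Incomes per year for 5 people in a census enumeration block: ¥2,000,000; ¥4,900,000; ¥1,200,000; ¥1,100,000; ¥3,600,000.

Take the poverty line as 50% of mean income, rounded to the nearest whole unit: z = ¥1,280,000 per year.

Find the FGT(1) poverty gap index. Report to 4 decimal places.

0.0406

Below z: ¥1,100,000, ¥1,200,000 (q = 2 of N = 5).
Shortfall ratios: (1280000−1100000)/1280000 = 0.1406; (1280000−1200000)/1280000 = 0.0625.
Sum of shortfalls = 0.203125; P₁ averages over all N: 0.203125 / 5 = 0.0406.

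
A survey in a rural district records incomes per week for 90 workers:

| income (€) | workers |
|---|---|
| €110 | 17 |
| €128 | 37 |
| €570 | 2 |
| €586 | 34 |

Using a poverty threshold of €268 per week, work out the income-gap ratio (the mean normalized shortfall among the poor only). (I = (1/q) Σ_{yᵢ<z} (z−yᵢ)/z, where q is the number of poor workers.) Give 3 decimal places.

Incomes under z: 17×€110, 37×€128 (q = 54 of N = 90).
Relative gaps: 0.5896 (×17), 0.5224 (×37); sum = 29.350746.
The income-gap ratio divides by q (the poor only): 29.350746 / 54 = 0.544.

0.544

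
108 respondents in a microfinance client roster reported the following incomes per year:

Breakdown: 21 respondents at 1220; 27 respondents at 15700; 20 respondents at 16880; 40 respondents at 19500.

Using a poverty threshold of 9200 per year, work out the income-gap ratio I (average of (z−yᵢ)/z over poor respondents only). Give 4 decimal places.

Poor units: 21×1220 (q = 21 of N = 108).
Shortfall ratios (z−y)/z: 0.8674 (×21); sum = 18.215217.
The income-gap ratio divides by q (the poor only): 18.215217 / 21 = 0.8674.

0.8674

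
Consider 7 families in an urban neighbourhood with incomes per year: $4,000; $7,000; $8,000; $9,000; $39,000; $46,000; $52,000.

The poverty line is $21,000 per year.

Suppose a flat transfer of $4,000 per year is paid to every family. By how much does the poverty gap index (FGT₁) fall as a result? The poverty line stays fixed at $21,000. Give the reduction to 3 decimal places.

0.109

Before: below the line — $4,000, $7,000, $8,000, $9,000; poverty gap index (FGT₁) = 0.38095.
After the $4,000 transfer: below the line — $8,000, $11,000, $12,000, $13,000; poverty gap index (FGT₁) = 0.27211.
Reduction = 0.38095 − 0.27211 = 0.109.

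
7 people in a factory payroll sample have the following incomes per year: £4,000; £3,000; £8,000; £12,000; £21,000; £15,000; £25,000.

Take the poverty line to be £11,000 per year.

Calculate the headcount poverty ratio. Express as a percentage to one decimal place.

3 of the 7 people have income below £11,000.
H = 3/7 = 42.9%.

42.9%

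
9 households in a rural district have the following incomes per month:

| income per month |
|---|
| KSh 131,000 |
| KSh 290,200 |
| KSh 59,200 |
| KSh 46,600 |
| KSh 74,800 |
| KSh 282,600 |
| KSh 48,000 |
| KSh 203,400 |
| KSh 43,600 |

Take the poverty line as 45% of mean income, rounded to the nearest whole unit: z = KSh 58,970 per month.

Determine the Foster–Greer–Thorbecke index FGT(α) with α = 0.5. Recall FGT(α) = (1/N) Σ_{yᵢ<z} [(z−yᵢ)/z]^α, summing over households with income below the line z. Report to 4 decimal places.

0.1555

Poor units: KSh 43,600, KSh 46,600, KSh 48,000 (q = 3 of N = 9).
Relative gaps: (58970−43600)/58970 = 0.2606; (58970−46600)/58970 = 0.2098; (58970−48000)/58970 = 0.1860.
Raised to α = 0.5: 0.51053; 0.45800; 0.43131.
Sum = 1.399842; FGT(0.5) = 1.399842 / 9 = 0.1555.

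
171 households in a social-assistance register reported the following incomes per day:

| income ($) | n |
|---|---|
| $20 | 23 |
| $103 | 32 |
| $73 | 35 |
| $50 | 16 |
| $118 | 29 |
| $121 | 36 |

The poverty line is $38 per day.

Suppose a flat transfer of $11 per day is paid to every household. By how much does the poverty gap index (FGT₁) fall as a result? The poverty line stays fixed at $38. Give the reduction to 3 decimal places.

Before: below the line — 23×$20; poverty gap index (FGT₁) = 0.06371.
After the $11 transfer: below the line — 23×$31; poverty gap index (FGT₁) = 0.02478.
Reduction = 0.06371 − 0.02478 = 0.039.

0.039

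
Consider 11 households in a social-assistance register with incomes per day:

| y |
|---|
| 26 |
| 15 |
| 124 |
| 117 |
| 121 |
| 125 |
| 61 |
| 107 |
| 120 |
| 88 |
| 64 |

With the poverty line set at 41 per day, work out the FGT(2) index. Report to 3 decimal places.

0.049

Incomes under z: 15, 26 (q = 2 of N = 11).
Relative gaps: (41−15)/41 = 0.6341; (41−26)/41 = 0.3659.
Squared: 0.4021; 0.1338.
Sum = 0.535990; P₂ = 0.535990 / 11 = 0.049.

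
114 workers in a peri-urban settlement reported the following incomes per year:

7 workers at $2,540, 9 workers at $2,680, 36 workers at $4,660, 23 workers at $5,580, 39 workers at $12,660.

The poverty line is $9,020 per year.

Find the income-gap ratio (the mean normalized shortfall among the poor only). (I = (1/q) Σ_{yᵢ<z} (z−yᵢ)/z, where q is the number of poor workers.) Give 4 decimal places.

Below z: 7×$2,540, 9×$2,680, 36×$4,660, 23×$5,580 (q = 75 of N = 114).
Shortfall ratios (z−y)/z: 0.7184 (×7), 0.7029 (×9), 0.4834 (×36), 0.3814 (×23); sum = 37.527716.
I averages over the q = 75 poor units only: 37.527716 / 75 = 0.5004.

0.5004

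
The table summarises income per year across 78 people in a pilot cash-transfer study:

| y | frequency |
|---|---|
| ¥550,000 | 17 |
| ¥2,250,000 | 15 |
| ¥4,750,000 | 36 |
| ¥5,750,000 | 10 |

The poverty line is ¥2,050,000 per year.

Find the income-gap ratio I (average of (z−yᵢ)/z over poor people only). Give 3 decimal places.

0.732

Below the line: 17×¥550,000 (q = 17 of N = 78).
Shortfall ratios (z−y)/z: 0.7317 (×17); sum = 12.439024.
I averages over the q = 17 poor units only: 12.439024 / 17 = 0.732.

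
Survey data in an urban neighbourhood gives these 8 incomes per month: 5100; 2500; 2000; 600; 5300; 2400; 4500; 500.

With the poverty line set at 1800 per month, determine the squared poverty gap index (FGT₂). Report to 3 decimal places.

0.121

Incomes under z: 500, 600 (q = 2 of N = 8).
Normalized shortfalls: (1800−500)/1800 = 0.7222; (1800−600)/1800 = 0.6667.
Squared: 0.5216; 0.4444.
Sum = 0.966049; P₂ = 0.966049 / 8 = 0.121.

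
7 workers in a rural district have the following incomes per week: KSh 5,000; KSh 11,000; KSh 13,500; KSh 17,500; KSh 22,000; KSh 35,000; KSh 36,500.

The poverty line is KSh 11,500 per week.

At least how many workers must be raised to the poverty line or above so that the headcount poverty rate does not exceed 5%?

Currently q = 2 of N = 7 are below the line (H = 0.286).
A headcount ratio of at most 5% allows at most ⌊0.05 × 7⌋ = 0 poor workers.
So at least 2 − 0 = 2 must be lifted.

2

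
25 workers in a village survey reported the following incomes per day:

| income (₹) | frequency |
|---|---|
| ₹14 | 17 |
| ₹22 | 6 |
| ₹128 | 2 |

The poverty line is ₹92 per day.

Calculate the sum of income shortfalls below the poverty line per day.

₹1,746

Below the line: 17×₹14, 6×₹22 (q = 23 of N = 25).
Individual gaps: 17×(92−14) = 1326; 6×(92−22) = 420.
Aggregate gap = ₹1,746.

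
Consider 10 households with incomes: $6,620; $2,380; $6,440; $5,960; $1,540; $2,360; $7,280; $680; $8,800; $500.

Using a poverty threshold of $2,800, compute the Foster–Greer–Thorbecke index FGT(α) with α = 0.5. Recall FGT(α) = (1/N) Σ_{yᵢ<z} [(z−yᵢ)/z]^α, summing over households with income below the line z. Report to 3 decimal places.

0.323

Below z: $500, $680, $1,540, $2,360, $2,380 (q = 5 of N = 10).
Shortfall ratios: (2800−500)/2800 = 0.8214; (2800−680)/2800 = 0.7571; (2800−1540)/2800 = 0.4500; (2800−2360)/2800 = 0.1571; (2800−2380)/2800 = 0.1500.
Raised to α = 0.5: 0.90633; 0.87014; 0.67082; 0.39641; 0.38730.
Sum = 3.230998; FGT(0.5) = 3.230998 / 10 = 0.323.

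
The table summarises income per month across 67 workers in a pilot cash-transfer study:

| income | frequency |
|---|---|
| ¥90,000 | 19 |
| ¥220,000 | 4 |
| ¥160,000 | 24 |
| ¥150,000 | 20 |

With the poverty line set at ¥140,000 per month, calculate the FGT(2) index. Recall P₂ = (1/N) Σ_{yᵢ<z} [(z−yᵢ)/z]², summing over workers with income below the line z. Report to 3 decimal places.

0.036

Below z: 19×¥90,000 (q = 19 of N = 67).
Relative gaps: (140000−90000)/140000 = 0.3571 (×19).
Squared: 0.1276 (×19).
Sum = 2.423469; P₂ = 2.423469 / 67 = 0.036.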